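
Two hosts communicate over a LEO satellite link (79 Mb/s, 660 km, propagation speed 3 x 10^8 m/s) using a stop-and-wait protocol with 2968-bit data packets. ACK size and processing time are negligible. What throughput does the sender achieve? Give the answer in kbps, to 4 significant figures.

668.8 kbps

t_tx = L/R = 2968/79000000 = 3.75696e-05 s.
t_prop = 660000/300000000 = 0.0022 s; RTT = 0.0044 s.
Cycle = t_tx + RTT = 0.00443757 s.
Throughput = L / cycle = 2968 / 0.00443757 = 668.8 kbps.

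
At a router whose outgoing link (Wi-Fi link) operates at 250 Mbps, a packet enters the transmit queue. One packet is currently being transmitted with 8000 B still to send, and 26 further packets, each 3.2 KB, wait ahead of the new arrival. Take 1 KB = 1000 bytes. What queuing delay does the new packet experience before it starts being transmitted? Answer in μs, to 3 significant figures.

Each queued packet: L/R = 25600/250000000 = 102.4 μs.
26 queued → 2662.4 μs.
Plus remaining 64000 bits of current packet: 256 μs.
Queuing delay = 2920 μs.

2920 μs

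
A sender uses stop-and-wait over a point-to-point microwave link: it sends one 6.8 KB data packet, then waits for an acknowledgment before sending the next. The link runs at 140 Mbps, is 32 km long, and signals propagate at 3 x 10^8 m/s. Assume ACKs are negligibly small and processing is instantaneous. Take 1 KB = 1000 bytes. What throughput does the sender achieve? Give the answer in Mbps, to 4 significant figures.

90.38 Mbps

t_tx = L/R = 54400/140000000 = 0.000388571 s.
t_prop = 32000/300000000 = 0.000106667 s; RTT = 0.000213333 s.
Cycle = t_tx + RTT = 0.000601905 s.
Throughput = L / cycle = 54400 / 0.000601905 = 90.38 Mbps.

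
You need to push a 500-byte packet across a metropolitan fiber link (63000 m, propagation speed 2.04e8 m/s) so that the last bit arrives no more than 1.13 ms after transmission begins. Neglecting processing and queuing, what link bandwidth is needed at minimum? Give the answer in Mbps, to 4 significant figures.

L = 4000 bits.
Propagation delay = 63000 / 204000000 = 0.308824 ms.
Transmission budget = 1.13 − 0.308824 = 0.821176 ms.
R ≥ L / t_tx = 4000 bits / 0.000821176 s = 4.871 Mbps.

4.871 Mbps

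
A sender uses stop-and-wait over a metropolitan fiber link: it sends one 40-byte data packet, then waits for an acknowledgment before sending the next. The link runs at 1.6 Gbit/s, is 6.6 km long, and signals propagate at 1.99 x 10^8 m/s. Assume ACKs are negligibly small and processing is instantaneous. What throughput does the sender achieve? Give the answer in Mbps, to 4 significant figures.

4.810 Mbps

t_tx = L/R = 320/1600000000 = 2e-07 s.
t_prop = 6600/199000000 = 3.31658e-05 s; RTT = 6.63317e-05 s.
Cycle = t_tx + RTT = 6.65317e-05 s.
Throughput = L / cycle = 320 / 6.65317e-05 = 4.810 Mbps.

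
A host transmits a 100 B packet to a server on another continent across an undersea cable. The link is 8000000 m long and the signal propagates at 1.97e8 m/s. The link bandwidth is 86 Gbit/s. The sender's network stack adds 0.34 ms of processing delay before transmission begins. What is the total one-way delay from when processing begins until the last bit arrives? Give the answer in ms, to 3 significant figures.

40.9 ms

L = 100 × 8 = 800 bits.
Transmission delay = L/R = 800 / 86000000000 = 9.30233e-06 ms.
Propagation delay = d/s = 8000000 m / 197000000 m/s = 40.6091 ms.
Plus processing delay 0.34 ms = 0.34 ms.
Total = 40.9 ms.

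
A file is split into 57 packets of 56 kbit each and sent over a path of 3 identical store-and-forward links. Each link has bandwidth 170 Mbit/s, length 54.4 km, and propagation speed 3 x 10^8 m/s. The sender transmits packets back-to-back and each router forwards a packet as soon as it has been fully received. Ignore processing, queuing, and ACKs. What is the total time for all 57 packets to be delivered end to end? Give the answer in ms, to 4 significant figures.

Per-hop transmission t_tx = L/R = 56000/170000000 = 0.329412 ms.
Per-hop propagation t_prop = 54400/300000000 = 0.181333 ms.
Pipeline fill: first packet needs 3·t_tx to clear all hops; remaining 56 packets each add one t_tx.
Total = (3+57-1)·t_tx + 3·t_prop = 59·0.329412 + 3·0.181333 = 19.98 ms.

19.98 ms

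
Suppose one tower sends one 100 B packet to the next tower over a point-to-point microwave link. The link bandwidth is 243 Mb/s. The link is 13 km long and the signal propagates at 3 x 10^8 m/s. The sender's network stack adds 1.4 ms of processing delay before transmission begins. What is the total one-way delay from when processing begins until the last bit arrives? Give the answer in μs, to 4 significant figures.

1447 μs

L = 100 × 8 = 800 bits.
Transmission delay = L/R = 800 / 243000000 = 3.29218 μs.
Propagation delay = d/s = 13000 m / 300000000 m/s = 43.3333 μs.
Plus processing delay 1.4 ms = 1400 μs.
Total = 1447 μs.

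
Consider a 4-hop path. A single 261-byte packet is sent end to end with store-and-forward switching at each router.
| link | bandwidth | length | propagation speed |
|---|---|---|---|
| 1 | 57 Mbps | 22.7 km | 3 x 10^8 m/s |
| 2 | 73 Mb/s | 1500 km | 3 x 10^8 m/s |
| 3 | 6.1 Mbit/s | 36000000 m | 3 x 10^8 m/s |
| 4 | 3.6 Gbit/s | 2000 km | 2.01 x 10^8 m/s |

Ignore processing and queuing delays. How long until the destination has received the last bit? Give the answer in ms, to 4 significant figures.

135.4 ms

L = 261 × 8 = 2088 bits.
Transmission delays (L/R per hop): 0.0366316, 0.0286027, 0.342295, 0.00058 ms; sum = 0.408109 ms.
Propagation delays (d/s per hop): 0.0756667, 5, 120, 9.95025 ms; sum = 135.026 ms.
End-to-end = 135.4 ms.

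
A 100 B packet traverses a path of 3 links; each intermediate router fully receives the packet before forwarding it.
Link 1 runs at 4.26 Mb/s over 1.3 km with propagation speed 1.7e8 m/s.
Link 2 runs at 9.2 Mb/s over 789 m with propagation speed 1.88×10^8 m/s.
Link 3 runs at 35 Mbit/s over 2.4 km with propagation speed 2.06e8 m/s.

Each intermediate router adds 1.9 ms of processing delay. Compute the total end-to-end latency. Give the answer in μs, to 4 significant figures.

L = 100 × 8 = 800 bits.
Transmission delays (L/R per hop): 187.793, 86.9565, 22.8571 μs; sum = 297.607 μs.
Propagation delays (d/s per hop): 7.64706, 4.19681, 11.6505 μs; sum = 23.4944 μs.
Processing at 2 router(s): 2 × 1.9 ms = 3800 μs.
End-to-end = 4121 μs.

4121 μs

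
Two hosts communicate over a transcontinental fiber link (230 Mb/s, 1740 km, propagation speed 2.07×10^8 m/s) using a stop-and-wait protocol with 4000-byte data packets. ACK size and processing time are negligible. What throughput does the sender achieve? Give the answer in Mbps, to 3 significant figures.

1.89 Mbps

t_tx = L/R = 32000/230000000 = 0.00013913 s.
t_prop = 1740000/2.07e+08 = 0.0084058 s; RTT = 0.0168116 s.
Cycle = t_tx + RTT = 0.0169507 s.
Throughput = L / cycle = 32000 / 0.0169507 = 1.89 Mbps.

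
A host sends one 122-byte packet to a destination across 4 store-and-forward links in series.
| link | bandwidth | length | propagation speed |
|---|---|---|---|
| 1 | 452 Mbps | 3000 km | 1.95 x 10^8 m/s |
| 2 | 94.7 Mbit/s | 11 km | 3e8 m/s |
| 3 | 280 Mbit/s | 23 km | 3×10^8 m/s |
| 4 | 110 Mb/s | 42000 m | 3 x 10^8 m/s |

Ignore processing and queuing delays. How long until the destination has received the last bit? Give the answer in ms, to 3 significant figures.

15.7 ms

L = 122 × 8 = 976 bits.
Transmission delays (L/R per hop): 0.00215929, 0.0103062, 0.00348571, 0.00887273 ms; sum = 0.024824 ms.
Propagation delays (d/s per hop): 15.3846, 0.0366667, 0.0766667, 0.14 ms; sum = 15.6379 ms.
End-to-end = 15.7 ms.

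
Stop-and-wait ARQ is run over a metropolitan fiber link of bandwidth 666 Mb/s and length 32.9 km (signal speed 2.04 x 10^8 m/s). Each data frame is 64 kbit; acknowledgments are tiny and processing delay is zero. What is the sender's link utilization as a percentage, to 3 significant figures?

23.0 %

t_tx = L/R = 64000/666000000 = 9.60961e-05 s.
t_prop = 32900/204000000 = 0.000161275 s; RTT = 0.000322549 s.
Cycle = t_tx + RTT = 0.000418645 s.
Utilization = t_tx / cycle = 9.60961e-05/0.000418645 = 23.0 %.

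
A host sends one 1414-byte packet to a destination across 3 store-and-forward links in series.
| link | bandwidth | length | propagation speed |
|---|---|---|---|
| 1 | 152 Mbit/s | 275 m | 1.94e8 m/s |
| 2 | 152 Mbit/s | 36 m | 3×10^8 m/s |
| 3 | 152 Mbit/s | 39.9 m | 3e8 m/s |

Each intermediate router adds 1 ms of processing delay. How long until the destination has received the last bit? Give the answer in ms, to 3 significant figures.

2.22 ms

L = 1414 × 8 = 11312 bits.
Transmission delay per hop = L/R = 11312/152000000 = 0.0744211 ms; 3 hops → 0.223263 ms.
Propagation delays (d/s per hop): 0.00141753, 0.00012, 0.000133 ms; sum = 0.00167053 ms.
Processing at 2 router(s): 2 × 1 ms = 2 ms.
End-to-end = 2.22 ms.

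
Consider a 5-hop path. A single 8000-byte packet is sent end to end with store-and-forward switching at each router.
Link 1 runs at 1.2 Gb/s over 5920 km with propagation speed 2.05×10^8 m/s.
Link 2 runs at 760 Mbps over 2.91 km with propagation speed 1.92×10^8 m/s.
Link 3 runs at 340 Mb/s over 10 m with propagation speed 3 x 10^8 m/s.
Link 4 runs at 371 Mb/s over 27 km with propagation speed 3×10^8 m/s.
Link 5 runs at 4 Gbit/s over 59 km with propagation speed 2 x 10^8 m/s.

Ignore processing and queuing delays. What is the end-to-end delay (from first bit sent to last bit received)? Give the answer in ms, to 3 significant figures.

29.8 ms

L = 8000 × 8 = 64000 bits.
Transmission delays (L/R per hop): 0.0533333, 0.0842105, 0.188235, 0.172507, 0.016 ms; sum = 0.514286 ms.
Propagation delays (d/s per hop): 28.878, 0.0151563, 3.33333e-05, 0.09, 0.295 ms; sum = 29.2782 ms.
End-to-end = 29.8 ms.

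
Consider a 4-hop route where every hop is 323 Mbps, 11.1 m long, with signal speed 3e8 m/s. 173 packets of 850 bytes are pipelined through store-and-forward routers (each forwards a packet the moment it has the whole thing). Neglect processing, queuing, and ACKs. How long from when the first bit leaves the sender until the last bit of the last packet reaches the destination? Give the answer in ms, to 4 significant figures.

Per-hop transmission t_tx = L/R = 6800/323000000 = 0.0210526 ms.
Per-hop propagation t_prop = 11.1/300000000 = 3.7e-05 ms.
Pipeline fill: first packet needs 4·t_tx to clear all hops; remaining 172 packets each add one t_tx.
Total = (4+173-1)·t_tx + 4·t_prop = 176·0.0210526 + 4·3.7e-05 = 3.705 ms.

3.705 ms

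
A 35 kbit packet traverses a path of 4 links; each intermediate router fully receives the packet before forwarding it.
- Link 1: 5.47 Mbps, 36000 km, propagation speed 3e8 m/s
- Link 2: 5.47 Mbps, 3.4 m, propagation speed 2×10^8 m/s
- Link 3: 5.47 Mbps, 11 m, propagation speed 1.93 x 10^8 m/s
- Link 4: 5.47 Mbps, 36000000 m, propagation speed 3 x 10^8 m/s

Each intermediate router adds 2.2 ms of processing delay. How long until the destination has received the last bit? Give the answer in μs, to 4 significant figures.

L = 35000 bits.
Transmission delay per hop = L/R = 35000/5470000 = 6398.54 μs; 4 hops → 25594.1 μs.
Propagation delays (d/s per hop): 120000, 0.017, 0.0569948, 120000 μs; sum = 240000 μs.
Processing at 3 router(s): 3 × 2.2 ms = 6600 μs.
End-to-end = 272200 μs.

272200 μs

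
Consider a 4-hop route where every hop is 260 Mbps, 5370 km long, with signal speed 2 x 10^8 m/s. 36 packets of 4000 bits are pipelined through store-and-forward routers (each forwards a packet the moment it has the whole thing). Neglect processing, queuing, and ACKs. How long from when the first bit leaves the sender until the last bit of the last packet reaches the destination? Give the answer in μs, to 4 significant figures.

108000 μs

Per-hop transmission t_tx = L/R = 4000/260000000 = 15.3846 μs.
Per-hop propagation t_prop = 5370000/200000000 = 26850 μs.
Pipeline fill: first packet needs 4·t_tx to clear all hops; remaining 35 packets each add one t_tx.
Total = (4+36-1)·t_tx + 4·t_prop = 39·15.3846 + 4·26850 = 108000 μs.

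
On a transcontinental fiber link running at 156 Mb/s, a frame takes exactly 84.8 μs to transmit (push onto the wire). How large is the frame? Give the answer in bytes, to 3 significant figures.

1650 bytes

L = R × t_tx = 156000000 b/s × 8.48e-05 s = 13228.8 bits.
In bytes: 13228.8 / 8 = 1650 bytes.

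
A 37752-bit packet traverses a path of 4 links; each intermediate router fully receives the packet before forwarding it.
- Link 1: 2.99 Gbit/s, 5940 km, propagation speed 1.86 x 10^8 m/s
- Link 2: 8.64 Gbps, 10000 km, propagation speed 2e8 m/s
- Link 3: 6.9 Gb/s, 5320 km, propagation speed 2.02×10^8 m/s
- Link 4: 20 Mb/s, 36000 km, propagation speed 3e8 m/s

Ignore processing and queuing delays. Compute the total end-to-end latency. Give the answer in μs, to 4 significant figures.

Transmission delays (L/R per hop): 12.6261, 4.36944, 5.4713, 1887.6 μs; sum = 1910.07 μs.
Propagation delays (d/s per hop): 31935.5, 50000, 26336.6, 120000 μs; sum = 228272 μs.
End-to-end = 230200 μs.

230200 μs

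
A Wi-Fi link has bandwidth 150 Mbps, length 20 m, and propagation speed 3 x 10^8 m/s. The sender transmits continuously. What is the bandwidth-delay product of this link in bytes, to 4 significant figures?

1.250 bytes

Propagation delay = 20 / 300000000 = 6.66667e-08 s.
BDP = R × t_prop = 150000000 × 6.66667e-08 = 10 bits.
In bytes: 10/8 = 1.250 bytes.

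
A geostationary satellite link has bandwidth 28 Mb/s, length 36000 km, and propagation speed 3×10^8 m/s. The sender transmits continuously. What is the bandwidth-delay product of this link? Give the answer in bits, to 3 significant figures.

3360000 bits

Propagation delay = 36000000 / 300000000 = 0.12 s.
BDP = R × t_prop = 28000000 × 0.12 = 3360000 bits.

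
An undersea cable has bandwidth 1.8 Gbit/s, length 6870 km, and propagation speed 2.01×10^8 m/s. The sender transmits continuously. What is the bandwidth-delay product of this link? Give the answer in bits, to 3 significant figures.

Propagation delay = 6870000 / 2.01e+08 = 0.0341791 s.
BDP = R × t_prop = 1800000000 × 0.0341791 = 61522400 bits.

61500000 bits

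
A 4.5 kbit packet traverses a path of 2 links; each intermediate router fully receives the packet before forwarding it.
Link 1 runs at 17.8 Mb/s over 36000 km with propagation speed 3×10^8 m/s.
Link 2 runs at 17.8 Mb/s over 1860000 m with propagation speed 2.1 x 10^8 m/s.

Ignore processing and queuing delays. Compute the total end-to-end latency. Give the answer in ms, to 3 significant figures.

129 ms

L = 4500 bits.
Transmission delay per hop = L/R = 4500/17800000 = 0.252809 ms; 2 hops → 0.505618 ms.
Propagation delays (d/s per hop): 120, 8.85714 ms; sum = 128.857 ms.
End-to-end = 129 ms.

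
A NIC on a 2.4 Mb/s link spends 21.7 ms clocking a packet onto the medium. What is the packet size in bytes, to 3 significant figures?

L = R × t_tx = 2400000 b/s × 0.0217 s = 52080 bits.
In bytes: 52080 / 8 = 6510 bytes.

6510 bytes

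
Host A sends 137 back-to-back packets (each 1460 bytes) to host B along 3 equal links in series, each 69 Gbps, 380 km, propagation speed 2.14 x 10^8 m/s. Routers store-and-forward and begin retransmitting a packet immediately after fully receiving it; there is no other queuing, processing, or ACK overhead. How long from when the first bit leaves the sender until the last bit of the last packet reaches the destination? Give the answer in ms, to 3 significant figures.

5.35 ms

Per-hop transmission t_tx = L/R = 11680/69000000000 = 0.000169275 ms.
Per-hop propagation t_prop = 380000/214000000 = 1.7757 ms.
Pipeline fill: first packet needs 3·t_tx to clear all hops; remaining 136 packets each add one t_tx.
Total = (3+137-1)·t_tx + 3·t_prop = 139·0.000169275 + 3·1.7757 = 5.35 ms.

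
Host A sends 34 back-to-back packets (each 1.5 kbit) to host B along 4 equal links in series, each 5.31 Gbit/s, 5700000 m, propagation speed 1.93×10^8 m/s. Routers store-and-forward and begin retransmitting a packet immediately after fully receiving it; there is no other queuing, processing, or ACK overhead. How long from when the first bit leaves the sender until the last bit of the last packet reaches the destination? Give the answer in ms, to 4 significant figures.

118.1 ms

Per-hop transmission t_tx = L/R = 1500/5310000000 = 0.000282486 ms.
Per-hop propagation t_prop = 5700000/193000000 = 29.5337 ms.
Pipeline fill: first packet needs 4·t_tx to clear all hops; remaining 33 packets each add one t_tx.
Total = (4+34-1)·t_tx + 4·t_prop = 37·0.000282486 + 4·29.5337 = 118.1 ms.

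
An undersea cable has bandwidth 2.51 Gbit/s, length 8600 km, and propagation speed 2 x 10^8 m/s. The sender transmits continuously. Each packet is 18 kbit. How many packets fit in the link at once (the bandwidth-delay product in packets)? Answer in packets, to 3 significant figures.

6000 packets

Propagation delay = 8600000 / 200000000 = 0.043 s.
BDP = R × t_prop = 2510000000 × 0.043 = 107930000 bits.
In packets of 18000 bits: 6000 packets.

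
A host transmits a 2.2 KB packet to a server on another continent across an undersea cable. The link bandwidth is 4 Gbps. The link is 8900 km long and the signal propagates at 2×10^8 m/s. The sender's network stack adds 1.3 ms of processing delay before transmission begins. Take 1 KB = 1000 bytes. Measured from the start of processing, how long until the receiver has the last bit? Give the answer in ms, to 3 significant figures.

L = 17600 bits.
Transmission delay = L/R = 17600 / 4000000000 = 0.0044 ms.
Propagation delay = d/s = 8900000 m / 200000000 m/s = 44.5 ms.
Plus processing delay 1.3 ms = 1.3 ms.
Total = 45.8 ms.

45.8 ms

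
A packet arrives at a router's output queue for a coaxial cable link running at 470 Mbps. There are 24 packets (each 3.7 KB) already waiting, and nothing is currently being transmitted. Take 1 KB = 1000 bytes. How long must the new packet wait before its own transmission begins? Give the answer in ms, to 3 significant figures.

1.51 ms

Each queued packet: L/R = 29600/470000000 = 0.0629787 ms.
24 queued → 1.51149 ms.
Queuing delay = 1.51 ms.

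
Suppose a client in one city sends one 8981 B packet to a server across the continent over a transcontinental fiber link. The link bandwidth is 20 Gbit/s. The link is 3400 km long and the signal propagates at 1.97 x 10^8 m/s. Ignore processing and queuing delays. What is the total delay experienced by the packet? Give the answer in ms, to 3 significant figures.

17.3 ms

L = 8981 × 8 = 71848 bits.
Transmission delay = L/R = 71848 / 20000000000 = 0.0035924 ms.
Propagation delay = d/s = 3400000 m / 197000000 m/s = 17.2589 ms.
Total = 17.3 ms.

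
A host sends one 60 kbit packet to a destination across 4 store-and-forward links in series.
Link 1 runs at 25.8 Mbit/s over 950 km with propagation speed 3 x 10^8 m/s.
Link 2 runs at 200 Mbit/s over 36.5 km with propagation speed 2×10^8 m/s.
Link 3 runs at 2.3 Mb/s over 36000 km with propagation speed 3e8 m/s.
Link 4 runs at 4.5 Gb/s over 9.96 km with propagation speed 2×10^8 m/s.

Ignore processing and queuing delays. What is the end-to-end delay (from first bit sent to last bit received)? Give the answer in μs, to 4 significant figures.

L = 60000 bits.
Transmission delays (L/R per hop): 2325.58, 300, 26087, 13.3333 μs; sum = 28725.9 μs.
Propagation delays (d/s per hop): 3166.67, 182.5, 120000, 49.8 μs; sum = 123399 μs.
End-to-end = 152100 μs.

152100 μs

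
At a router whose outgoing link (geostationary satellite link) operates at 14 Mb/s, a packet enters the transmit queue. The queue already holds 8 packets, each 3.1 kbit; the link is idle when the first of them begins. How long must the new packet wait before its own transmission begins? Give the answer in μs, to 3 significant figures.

Each queued packet: L/R = 3100/14000000 = 221.429 μs.
8 queued → 1771.43 μs.
Queuing delay = 1770 μs.

1770 μs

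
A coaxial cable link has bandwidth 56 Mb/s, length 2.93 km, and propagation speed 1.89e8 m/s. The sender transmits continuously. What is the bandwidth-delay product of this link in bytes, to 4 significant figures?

Propagation delay = 2930 / 189000000 = 1.55026e-05 s.
BDP = R × t_prop = 56000000 × 1.55026e-05 = 868.148 bits.
In bytes: 868.148/8 = 108.5 bytes.

108.5 bytes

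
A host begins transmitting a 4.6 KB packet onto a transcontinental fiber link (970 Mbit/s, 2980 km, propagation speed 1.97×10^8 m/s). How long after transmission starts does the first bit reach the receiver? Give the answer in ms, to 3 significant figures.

First bit experiences only propagation delay: d/s = 2980000/197000000 = 15.1 ms.

15.1 ms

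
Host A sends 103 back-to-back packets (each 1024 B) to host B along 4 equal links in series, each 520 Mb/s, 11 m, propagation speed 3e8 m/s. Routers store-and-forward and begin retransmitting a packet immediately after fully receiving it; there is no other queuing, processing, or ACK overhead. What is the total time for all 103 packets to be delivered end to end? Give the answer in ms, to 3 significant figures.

1.67 ms

Per-hop transmission t_tx = L/R = 8192/520000000 = 0.0157538 ms.
Per-hop propagation t_prop = 11/300000000 = 3.66667e-05 ms.
Pipeline fill: first packet needs 4·t_tx to clear all hops; remaining 102 packets each add one t_tx.
Total = (4+103-1)·t_tx + 4·t_prop = 106·0.0157538 + 4·3.66667e-05 = 1.67 ms.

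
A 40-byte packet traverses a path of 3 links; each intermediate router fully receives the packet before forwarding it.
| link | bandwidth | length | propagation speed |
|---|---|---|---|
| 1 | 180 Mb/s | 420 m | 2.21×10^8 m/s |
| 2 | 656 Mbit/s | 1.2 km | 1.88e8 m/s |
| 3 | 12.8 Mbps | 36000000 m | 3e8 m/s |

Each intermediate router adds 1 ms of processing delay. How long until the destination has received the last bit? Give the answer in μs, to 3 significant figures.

L = 40 × 8 = 320 bits.
Transmission delays (L/R per hop): 1.77778, 0.487805, 25 μs; sum = 27.2656 μs.
Propagation delays (d/s per hop): 1.90045, 6.38298, 120000 μs; sum = 120008 μs.
Processing at 2 router(s): 2 × 1 ms = 2000 μs.
End-to-end = 122000 μs.

122000 μs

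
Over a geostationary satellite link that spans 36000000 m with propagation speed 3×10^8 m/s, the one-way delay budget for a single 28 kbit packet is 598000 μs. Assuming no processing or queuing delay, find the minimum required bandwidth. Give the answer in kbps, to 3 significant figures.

58.6 kbps

Propagation delay = 36000000 / 300000000 = 120000 μs.
Transmission budget = 598000 − 120000 = 478000 μs.
R ≥ L / t_tx = 28000 bits / 0.478 s = 58.6 kbps.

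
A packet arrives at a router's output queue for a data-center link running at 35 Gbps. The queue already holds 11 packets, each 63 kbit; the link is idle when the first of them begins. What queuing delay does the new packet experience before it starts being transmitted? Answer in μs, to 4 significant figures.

19.80 μs

Each queued packet: L/R = 63000/35000000000 = 1.8 μs.
11 queued → 19.8 μs.
Queuing delay = 19.80 μs.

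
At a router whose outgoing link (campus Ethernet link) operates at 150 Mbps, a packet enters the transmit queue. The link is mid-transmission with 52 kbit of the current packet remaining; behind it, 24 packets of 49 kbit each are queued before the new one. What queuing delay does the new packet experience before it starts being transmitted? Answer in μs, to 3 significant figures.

Each queued packet: L/R = 49000/150000000 = 326.667 μs.
24 queued → 7840 μs.
Plus remaining 52000 bits of current packet: 346.667 μs.
Queuing delay = 8190 μs.

8190 μs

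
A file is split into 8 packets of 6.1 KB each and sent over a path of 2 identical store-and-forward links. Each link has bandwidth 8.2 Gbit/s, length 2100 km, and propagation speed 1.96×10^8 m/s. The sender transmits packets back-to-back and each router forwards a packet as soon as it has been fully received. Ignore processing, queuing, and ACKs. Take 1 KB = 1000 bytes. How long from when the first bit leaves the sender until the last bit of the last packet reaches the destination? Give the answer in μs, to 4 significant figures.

Per-hop transmission t_tx = L/R = 48800/8.2e+09 = 5.95122 μs.
Per-hop propagation t_prop = 2100000/196000000 = 10714.3 μs.
Pipeline fill: first packet needs 2·t_tx to clear all hops; remaining 7 packets each add one t_tx.
Total = (2+8-1)·t_tx + 2·t_prop = 9·5.95122 + 2·10714.3 = 21480 μs.

21480 μs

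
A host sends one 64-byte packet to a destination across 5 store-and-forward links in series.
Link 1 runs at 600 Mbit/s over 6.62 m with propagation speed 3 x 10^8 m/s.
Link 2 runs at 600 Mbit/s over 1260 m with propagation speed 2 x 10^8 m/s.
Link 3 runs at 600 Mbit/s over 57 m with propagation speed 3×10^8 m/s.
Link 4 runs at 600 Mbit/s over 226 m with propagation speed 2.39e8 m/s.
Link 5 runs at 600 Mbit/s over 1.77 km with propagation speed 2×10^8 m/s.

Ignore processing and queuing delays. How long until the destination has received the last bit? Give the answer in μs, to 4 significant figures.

20.57 μs

L = 64 × 8 = 512 bits.
Transmission delay per hop = L/R = 512/600000000 = 0.853333 μs; 5 hops → 4.26667 μs.
Propagation delays (d/s per hop): 0.0220667, 6.3, 0.19, 0.945607, 8.85 μs; sum = 16.3077 μs.
End-to-end = 20.57 μs.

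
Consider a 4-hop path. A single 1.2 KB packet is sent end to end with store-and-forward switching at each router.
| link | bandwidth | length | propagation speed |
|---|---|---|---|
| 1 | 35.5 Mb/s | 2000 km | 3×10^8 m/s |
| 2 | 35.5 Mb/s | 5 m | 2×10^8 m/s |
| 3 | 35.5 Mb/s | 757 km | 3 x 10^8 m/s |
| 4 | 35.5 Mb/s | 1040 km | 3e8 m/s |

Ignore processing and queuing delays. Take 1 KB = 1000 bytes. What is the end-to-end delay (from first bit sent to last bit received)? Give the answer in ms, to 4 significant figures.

13.74 ms

L = 9600 bits.
Transmission delay per hop = L/R = 9600/35500000 = 0.270423 ms; 4 hops → 1.08169 ms.
Propagation delays (d/s per hop): 6.66667, 2.5e-05, 2.52333, 3.46667 ms; sum = 12.6567 ms.
End-to-end = 13.74 ms.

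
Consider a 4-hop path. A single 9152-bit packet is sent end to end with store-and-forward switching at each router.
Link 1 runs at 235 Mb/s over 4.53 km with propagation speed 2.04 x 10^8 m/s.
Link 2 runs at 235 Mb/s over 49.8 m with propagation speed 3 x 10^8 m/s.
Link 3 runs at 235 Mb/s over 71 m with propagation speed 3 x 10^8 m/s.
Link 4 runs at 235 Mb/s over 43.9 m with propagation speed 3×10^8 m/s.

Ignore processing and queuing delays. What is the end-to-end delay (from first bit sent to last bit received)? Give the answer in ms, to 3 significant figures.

0.179 ms

Transmission delay per hop = L/R = 9152/235000000 = 0.0389447 ms; 4 hops → 0.155779 ms.
Propagation delays (d/s per hop): 0.0222059, 0.000166, 0.000236667, 0.000146333 ms; sum = 0.0227549 ms.
End-to-end = 0.179 ms.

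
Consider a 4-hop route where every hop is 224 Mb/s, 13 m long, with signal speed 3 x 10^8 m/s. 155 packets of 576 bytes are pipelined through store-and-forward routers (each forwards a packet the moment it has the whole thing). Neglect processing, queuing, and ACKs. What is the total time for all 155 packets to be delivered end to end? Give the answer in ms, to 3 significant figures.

3.25 ms

Per-hop transmission t_tx = L/R = 4608/224000000 = 0.0205714 ms.
Per-hop propagation t_prop = 13/300000000 = 4.33333e-05 ms.
Pipeline fill: first packet needs 4·t_tx to clear all hops; remaining 154 packets each add one t_tx.
Total = (4+155-1)·t_tx + 4·t_prop = 158·0.0205714 + 4·4.33333e-05 = 3.25 ms.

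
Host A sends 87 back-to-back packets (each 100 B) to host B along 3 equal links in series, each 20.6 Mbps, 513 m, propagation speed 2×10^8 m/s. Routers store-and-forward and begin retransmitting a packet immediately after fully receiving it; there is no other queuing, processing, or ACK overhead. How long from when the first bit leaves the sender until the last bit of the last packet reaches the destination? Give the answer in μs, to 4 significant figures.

Per-hop transmission t_tx = L/R = 800/20600000 = 38.835 μs.
Per-hop propagation t_prop = 513/200000000 = 2.565 μs.
Pipeline fill: first packet needs 3·t_tx to clear all hops; remaining 86 packets each add one t_tx.
Total = (3+87-1)·t_tx + 3·t_prop = 89·38.835 + 3·2.565 = 3464 μs.

3464 μs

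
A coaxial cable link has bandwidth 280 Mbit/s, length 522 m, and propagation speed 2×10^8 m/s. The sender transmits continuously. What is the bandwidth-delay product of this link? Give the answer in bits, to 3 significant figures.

Propagation delay = 522 / 200000000 = 2.61e-06 s.
BDP = R × t_prop = 280000000 × 2.61e-06 = 730.8 bits.

731 bits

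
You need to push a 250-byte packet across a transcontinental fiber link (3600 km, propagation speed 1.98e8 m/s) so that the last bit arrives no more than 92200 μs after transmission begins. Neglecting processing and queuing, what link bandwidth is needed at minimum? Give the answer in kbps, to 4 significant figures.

27.02 kbps

L = 2000 bits.
Propagation delay = 3600000 / 198000000 = 18181.8 μs.
Transmission budget = 92200 − 18181.8 = 74018.2 μs.
R ≥ L / t_tx = 2000 bits / 0.0740182 s = 27.02 kbps.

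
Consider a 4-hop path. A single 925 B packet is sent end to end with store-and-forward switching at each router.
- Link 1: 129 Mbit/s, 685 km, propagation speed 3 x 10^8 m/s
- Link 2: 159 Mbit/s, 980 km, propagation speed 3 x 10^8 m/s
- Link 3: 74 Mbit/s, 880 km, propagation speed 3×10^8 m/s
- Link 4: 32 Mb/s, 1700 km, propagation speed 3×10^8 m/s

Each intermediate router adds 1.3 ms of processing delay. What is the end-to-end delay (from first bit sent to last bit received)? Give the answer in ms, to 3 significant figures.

L = 925 × 8 = 7400 bits.
Transmission delays (L/R per hop): 0.0573643, 0.0465409, 0.1, 0.23125 ms; sum = 0.435155 ms.
Propagation delays (d/s per hop): 2.28333, 3.26667, 2.93333, 5.66667 ms; sum = 14.15 ms.
Processing at 3 router(s): 3 × 1.3 ms = 3.9 ms.
End-to-end = 18.5 ms.

18.5 ms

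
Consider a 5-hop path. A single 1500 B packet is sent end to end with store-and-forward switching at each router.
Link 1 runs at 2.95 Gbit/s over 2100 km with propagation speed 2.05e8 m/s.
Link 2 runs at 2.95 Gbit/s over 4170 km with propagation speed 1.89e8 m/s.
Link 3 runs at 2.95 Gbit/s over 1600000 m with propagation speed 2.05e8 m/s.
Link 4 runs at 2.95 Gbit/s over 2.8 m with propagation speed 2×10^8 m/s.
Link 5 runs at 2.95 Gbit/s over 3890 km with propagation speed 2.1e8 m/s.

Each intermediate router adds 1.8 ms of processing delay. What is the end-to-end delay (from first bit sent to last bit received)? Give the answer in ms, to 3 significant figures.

L = 1500 × 8 = 12000 bits.
Transmission delay per hop = L/R = 12000/2950000000 = 0.0040678 ms; 5 hops → 0.020339 ms.
Propagation delays (d/s per hop): 10.2439, 22.0635, 7.80488, 1.4e-05, 18.5238 ms; sum = 58.6361 ms.
Processing at 4 router(s): 4 × 1.8 ms = 7.2 ms.
End-to-end = 65.9 ms.

65.9 ms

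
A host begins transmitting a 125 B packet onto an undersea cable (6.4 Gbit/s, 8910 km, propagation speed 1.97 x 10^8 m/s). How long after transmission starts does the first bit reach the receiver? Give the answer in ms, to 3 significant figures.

First bit experiences only propagation delay: d/s = 8910000/197000000 = 45.2 ms.

45.2 ms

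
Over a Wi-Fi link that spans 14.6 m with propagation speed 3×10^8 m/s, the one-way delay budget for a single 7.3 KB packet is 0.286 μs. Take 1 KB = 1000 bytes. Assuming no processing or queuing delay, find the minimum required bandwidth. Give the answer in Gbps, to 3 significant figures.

L = 58400 bits.
Propagation delay = 14.6 / 300000000 = 0.0486667 μs.
Transmission budget = 0.286 − 0.0486667 = 0.237333 μs.
R ≥ L / t_tx = 58400 bits / 2.37333e-07 s = 246 Gbps.

246 Gbps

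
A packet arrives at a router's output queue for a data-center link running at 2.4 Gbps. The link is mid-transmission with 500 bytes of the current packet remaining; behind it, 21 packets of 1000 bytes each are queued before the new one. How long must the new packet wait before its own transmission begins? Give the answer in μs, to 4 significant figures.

71.67 μs

Each queued packet: L/R = 8000/2400000000 = 3.33333 μs.
21 queued → 70 μs.
Plus remaining 4000 bits of current packet: 1.66667 μs.
Queuing delay = 71.67 μs.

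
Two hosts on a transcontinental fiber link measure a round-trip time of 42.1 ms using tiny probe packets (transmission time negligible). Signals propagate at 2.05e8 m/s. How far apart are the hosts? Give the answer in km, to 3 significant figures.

4320 km

One-way propagation = RTT/2 = 21.05 ms.
d = s × t = 2.05e+08 × 0.02105 = 4320 km.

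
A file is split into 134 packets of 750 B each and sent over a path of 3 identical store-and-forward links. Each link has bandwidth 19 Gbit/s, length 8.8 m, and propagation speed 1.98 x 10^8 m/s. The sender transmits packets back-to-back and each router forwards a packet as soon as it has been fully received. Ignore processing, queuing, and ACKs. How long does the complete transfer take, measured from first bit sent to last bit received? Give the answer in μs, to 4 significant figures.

43.08 μs

Per-hop transmission t_tx = L/R = 6000/19000000000 = 0.315789 μs.
Per-hop propagation t_prop = 8.8/198000000 = 0.0444444 μs.
Pipeline fill: first packet needs 3·t_tx to clear all hops; remaining 133 packets each add one t_tx.
Total = (3+134-1)·t_tx + 3·t_prop = 136·0.315789 + 3·0.0444444 = 43.08 μs.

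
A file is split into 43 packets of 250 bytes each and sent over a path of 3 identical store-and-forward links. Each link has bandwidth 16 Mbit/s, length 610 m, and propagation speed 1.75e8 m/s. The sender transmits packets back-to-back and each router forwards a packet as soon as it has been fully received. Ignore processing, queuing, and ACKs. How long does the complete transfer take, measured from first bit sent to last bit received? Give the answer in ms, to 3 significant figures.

5.64 ms

Per-hop transmission t_tx = L/R = 2000/16000000 = 0.125 ms.
Per-hop propagation t_prop = 610/175000000 = 0.00348571 ms.
Pipeline fill: first packet needs 3·t_tx to clear all hops; remaining 42 packets each add one t_tx.
Total = (3+43-1)·t_tx + 3·t_prop = 45·0.125 + 3·0.00348571 = 5.64 ms.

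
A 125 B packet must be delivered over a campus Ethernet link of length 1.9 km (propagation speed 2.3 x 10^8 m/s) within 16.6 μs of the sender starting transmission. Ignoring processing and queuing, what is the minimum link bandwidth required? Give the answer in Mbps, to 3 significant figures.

120 Mbps

L = 1000 bits.
Propagation delay = 1900 / 2.3e+08 = 8.26087 μs.
Transmission budget = 16.6 − 8.26087 = 8.33913 μs.
R ≥ L / t_tx = 1000 bits / 8.33913e-06 s = 120 Mbps.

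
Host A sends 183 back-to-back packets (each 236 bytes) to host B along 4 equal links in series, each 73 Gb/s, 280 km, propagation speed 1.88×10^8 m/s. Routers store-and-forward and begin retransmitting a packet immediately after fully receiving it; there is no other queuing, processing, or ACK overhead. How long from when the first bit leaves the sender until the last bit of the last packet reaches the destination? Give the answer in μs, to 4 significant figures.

5962 μs

Per-hop transmission t_tx = L/R = 1888/73000000000 = 0.025863 μs.
Per-hop propagation t_prop = 280000/188000000 = 1489.36 μs.
Pipeline fill: first packet needs 4·t_tx to clear all hops; remaining 182 packets each add one t_tx.
Total = (4+183-1)·t_tx + 4·t_prop = 186·0.025863 + 4·1489.36 = 5962 μs.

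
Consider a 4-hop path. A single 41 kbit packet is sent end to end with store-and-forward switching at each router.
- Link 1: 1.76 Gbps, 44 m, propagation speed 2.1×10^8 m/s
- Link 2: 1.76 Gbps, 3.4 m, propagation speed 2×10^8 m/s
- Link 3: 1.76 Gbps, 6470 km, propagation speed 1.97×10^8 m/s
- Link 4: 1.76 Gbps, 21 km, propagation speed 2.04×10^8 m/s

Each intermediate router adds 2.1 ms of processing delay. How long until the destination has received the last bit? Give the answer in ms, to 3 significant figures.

L = 41000 bits.
Transmission delay per hop = L/R = 41000/1760000000 = 0.0232955 ms; 4 hops → 0.0931818 ms.
Propagation delays (d/s per hop): 0.000209524, 1.7e-05, 32.8426, 0.102941 ms; sum = 32.9458 ms.
Processing at 3 router(s): 3 × 2.1 ms = 6.3 ms.
End-to-end = 39.3 ms.

39.3 ms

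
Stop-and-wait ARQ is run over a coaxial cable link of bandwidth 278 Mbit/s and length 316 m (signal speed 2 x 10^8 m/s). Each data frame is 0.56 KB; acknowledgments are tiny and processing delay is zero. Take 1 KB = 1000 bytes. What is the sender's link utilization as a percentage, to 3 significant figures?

t_tx = L/R = 4480/278000000 = 1.61151e-05 s.
t_prop = 316/200000000 = 1.58e-06 s; RTT = 3.16e-06 s.
Cycle = t_tx + RTT = 1.92751e-05 s.
Utilization = t_tx / cycle = 1.61151e-05/1.92751e-05 = 83.6 %.

83.6 %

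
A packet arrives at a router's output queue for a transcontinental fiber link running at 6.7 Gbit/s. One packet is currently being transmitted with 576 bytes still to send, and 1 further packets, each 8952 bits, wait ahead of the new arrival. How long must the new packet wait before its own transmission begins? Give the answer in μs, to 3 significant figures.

Each queued packet: L/R = 8952/6700000000 = 1.33612 μs.
1 queued → 1.33612 μs.
Plus remaining 4608 bits of current packet: 0.687761 μs.
Queuing delay = 2.02 μs.

2.02 μs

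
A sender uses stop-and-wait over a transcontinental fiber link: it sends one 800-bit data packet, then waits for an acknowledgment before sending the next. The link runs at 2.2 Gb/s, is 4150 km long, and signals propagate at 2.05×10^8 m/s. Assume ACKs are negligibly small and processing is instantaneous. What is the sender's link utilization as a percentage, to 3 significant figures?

t_tx = L/R = 800/2200000000 = 3.63636e-07 s.
t_prop = 4150000/2.05e+08 = 0.0202439 s; RTT = 0.0404878 s.
Cycle = t_tx + RTT = 0.0404882 s.
Utilization = t_tx / cycle = 3.63636e-07/0.0404882 = 0.000898 %.

0.000898 %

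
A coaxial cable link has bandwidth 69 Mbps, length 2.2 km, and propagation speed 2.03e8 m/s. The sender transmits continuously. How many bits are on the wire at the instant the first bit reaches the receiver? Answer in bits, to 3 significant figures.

Propagation delay = 2200 / 2.03e+08 = 1.08374e-05 s.
BDP = R × t_prop = 69000000 × 1.08374e-05 = 747.783 bits.

748 bits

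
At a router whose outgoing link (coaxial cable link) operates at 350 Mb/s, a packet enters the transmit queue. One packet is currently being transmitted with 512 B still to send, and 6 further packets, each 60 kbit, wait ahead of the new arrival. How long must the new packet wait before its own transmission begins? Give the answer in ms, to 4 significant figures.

Each queued packet: L/R = 60000/350000000 = 0.171429 ms.
6 queued → 1.02857 ms.
Plus remaining 4096 bits of current packet: 0.0117029 ms.
Queuing delay = 1.040 ms.

1.040 ms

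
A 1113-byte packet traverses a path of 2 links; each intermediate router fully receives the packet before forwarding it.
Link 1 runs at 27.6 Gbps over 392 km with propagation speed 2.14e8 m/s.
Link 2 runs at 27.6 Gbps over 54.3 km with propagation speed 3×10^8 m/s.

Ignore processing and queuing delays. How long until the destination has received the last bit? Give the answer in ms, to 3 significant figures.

L = 1113 × 8 = 8904 bits.
Transmission delay per hop = L/R = 8904/27600000000 = 0.000322609 ms; 2 hops → 0.000645217 ms.
Propagation delays (d/s per hop): 1.83178, 0.181 ms; sum = 2.01278 ms.
End-to-end = 2.01 ms.

2.01 ms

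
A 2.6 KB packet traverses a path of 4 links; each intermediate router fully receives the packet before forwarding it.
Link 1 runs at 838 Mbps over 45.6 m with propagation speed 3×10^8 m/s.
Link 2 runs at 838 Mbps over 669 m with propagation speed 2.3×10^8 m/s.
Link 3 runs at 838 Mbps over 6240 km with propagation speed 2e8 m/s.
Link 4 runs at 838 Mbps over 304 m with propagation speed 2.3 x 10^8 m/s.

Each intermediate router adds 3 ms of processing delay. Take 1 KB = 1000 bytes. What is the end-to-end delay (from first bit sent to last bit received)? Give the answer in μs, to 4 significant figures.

L = 20800 bits.
Transmission delay per hop = L/R = 20800/838000000 = 24.821 μs; 4 hops → 99.284 μs.
Propagation delays (d/s per hop): 0.152, 2.9087, 31200, 1.32174 μs; sum = 31204.4 μs.
Processing at 3 router(s): 3 × 3 ms = 9000 μs.
End-to-end = 40300 μs.

40300 μs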